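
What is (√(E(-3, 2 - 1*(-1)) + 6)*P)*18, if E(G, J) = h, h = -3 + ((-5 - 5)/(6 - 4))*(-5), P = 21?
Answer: 756*√7 ≈ 2000.2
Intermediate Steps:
h = 22 (h = -3 - 10/2*(-5) = -3 - 10*½*(-5) = -3 - 5*(-5) = -3 + 25 = 22)
E(G, J) = 22
(√(E(-3, 2 - 1*(-1)) + 6)*P)*18 = (√(22 + 6)*21)*18 = (√28*21)*18 = ((2*√7)*21)*18 = (42*√7)*18 = 756*√7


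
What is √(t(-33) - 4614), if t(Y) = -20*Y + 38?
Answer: 2*I*√979 ≈ 62.578*I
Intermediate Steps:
t(Y) = 38 - 20*Y
√(t(-33) - 4614) = √((38 - 20*(-33)) - 4614) = √((38 + 660) - 4614) = √(698 - 4614) = √(-3916) = 2*I*√979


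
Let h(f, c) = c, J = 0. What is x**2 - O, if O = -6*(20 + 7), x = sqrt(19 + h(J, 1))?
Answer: 182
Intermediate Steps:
x = 2*sqrt(5) (x = sqrt(19 + 1) = sqrt(20) = 2*sqrt(5) ≈ 4.4721)
O = -162 (O = -6*27 = -162)
x**2 - O = (2*sqrt(5))**2 - 1*(-162) = 20 + 162 = 182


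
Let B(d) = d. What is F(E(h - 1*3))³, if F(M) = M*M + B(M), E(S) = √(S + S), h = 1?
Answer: -16 + 88*I ≈ -16.0 + 88.0*I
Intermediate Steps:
E(S) = √2*√S (E(S) = √(2*S) = √2*√S)
F(M) = M + M² (F(M) = M*M + M = M² + M = M + M²)
F(E(h - 1*3))³ = ((√2*√(1 - 1*3))*(1 + √2*√(1 - 1*3)))³ = ((√2*√(1 - 3))*(1 + √2*√(1 - 3)))³ = ((√2*√(-2))*(1 + √2*√(-2)))³ = ((√2*(I*√2))*(1 + √2*(I*√2)))³ = ((2*I)*(1 + 2*I))³ = (2*I*(1 + 2*I))³ = -8*I*(1 + 2*I)³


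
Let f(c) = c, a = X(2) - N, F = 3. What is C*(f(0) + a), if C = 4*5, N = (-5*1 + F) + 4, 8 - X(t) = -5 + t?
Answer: 180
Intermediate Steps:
X(t) = 13 - t (X(t) = 8 - (-5 + t) = 8 + (5 - t) = 13 - t)
N = 2 (N = (-5*1 + 3) + 4 = (-5 + 3) + 4 = -2 + 4 = 2)
a = 9 (a = (13 - 1*2) - 1*2 = (13 - 2) - 2 = 11 - 2 = 9)
C = 20
C*(f(0) + a) = 20*(0 + 9) = 20*9 = 180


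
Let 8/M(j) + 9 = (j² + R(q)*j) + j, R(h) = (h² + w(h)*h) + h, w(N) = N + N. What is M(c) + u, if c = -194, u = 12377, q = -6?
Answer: 218392173/17645 ≈ 12377.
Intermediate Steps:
w(N) = 2*N
R(h) = h + 3*h² (R(h) = (h² + (2*h)*h) + h = (h² + 2*h²) + h = 3*h² + h = h + 3*h²)
M(j) = 8/(-9 + j² + 103*j) (M(j) = 8/(-9 + ((j² + (-6*(1 + 3*(-6)))*j) + j)) = 8/(-9 + ((j² + (-6*(1 - 18))*j) + j)) = 8/(-9 + ((j² + (-6*(-17))*j) + j)) = 8/(-9 + ((j² + 102*j) + j)) = 8/(-9 + (j² + 103*j)) = 8/(-9 + j² + 103*j))
M(c) + u = 8/(-9 + (-194)² + 103*(-194)) + 12377 = 8/(-9 + 37636 - 19982) + 12377 = 8/17645 + 12377 = 218392173/17645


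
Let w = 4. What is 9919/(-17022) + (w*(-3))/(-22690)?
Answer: -112428923/193114590 ≈ -0.58219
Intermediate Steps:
9919/(-17022) + (w*(-3))/(-22690) = 9919/(-17022) + (4*(-3))/(-22690) = 9919*(-1/17022) - 12*(-1/22690) = -9919/17022 + 6/11345 = -112428923/193114590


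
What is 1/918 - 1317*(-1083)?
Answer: 1309353499/918 ≈ 1.4263e+6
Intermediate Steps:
1/918 - 1317*(-1083) = 1/918 + 1426311 = 1309353499/918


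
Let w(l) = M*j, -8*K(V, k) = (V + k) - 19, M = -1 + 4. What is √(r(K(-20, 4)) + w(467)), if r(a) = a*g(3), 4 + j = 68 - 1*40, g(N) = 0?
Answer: 6*√2 ≈ 8.4853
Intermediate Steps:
M = 3
K(V, k) = 19/8 - V/8 - k/8 (K(V, k) = -((V + k) - 19)/8 = -(-19 + V + k)/8 = 19/8 - V/8 - k/8)
j = 24 (j = -4 + (68 - 1*40) = -4 + (68 - 40) = -4 + 28 = 24)
r(a) = 0 (r(a) = a*0 = 0)
w(l) = 72 (w(l) = 3*24 = 72)
√(r(K(-20, 4)) + w(467)) = √(0 + 72) = √72 = 6*√2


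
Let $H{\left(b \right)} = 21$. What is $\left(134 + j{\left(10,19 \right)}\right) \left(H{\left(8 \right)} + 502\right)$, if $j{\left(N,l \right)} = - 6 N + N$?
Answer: $43932$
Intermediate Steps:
$j{\left(N,l \right)} = - 5 N$
$\left(134 + j{\left(10,19 \right)}\right) \left(H{\left(8 \right)} + 502\right) = \left(134 - 50\right) \left(21 + 502\right) = \left(134 - 50\right) 523 = 84 \cdot 523 = 43932$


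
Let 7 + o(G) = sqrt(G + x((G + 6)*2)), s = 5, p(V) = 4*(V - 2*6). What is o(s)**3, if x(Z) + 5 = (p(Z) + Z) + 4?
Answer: -1729 + 213*sqrt(66) ≈ 1.4202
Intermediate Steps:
p(V) = -48 + 4*V (p(V) = 4*(V - 12) = 4*(-12 + V) = -48 + 4*V)
x(Z) = -49 + 5*Z (x(Z) = -5 + (((-48 + 4*Z) + Z) + 4) = -5 + ((-48 + 5*Z) + 4) = -5 + (-44 + 5*Z) = -49 + 5*Z)
o(G) = -7 + sqrt(11 + 11*G) (o(G) = -7 + sqrt(G + (-49 + 5*((G + 6)*2))) = -7 + sqrt(G + (-49 + 5*((6 + G)*2))) = -7 + sqrt(G + (-49 + 5*(12 + 2*G))) = -7 + sqrt(G + (-49 + (60 + 10*G))) = -7 + sqrt(G + (11 + 10*G)) = -7 + sqrt(11 + 11*G))
o(s)**3 = (-7 + sqrt(11 + 11*5))**3 = (-7 + sqrt(11 + 55))**3 = (-7 + sqrt(66))**3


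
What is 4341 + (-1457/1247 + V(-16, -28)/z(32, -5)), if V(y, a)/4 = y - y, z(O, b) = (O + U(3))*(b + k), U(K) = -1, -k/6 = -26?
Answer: 5411770/1247 ≈ 4339.8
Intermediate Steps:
k = 156 (k = -6*(-26) = 156)
z(O, b) = (-1 + O)*(156 + b) (z(O, b) = (O - 1)*(b + 156) = (-1 + O)*(156 + b))
V(y, a) = 0 (V(y, a) = 4*(y - y) = 4*0 = 0)
4341 + (-1457/1247 + V(-16, -28)/z(32, -5)) = 4341 + (-1457/1247 + 0/(-156 - 1*(-5) + 156*32 + 32*(-5))) = 4341 + (-1457*1/1247 + 0/(-156 + 5 + 4992 - 160)) = 4341 + (-1457/1247 + 0/4681) = 4341 + (-1457/1247 + 0*(1/4681)) = 4341 + (-1457/1247 + 0) = 4341 - 1457/1247 = 5411770/1247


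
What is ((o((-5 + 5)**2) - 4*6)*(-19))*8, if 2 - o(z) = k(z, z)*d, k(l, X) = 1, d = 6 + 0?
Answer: 4256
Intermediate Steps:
d = 6
o(z) = -4 (o(z) = 2 - 6 = -4)
((o((-5 + 5)**2) - 4*6)*(-19))*8 = ((-4 - 4*6)*(-19))*8 = ((-4 - 24)*(-19))*8 = -28*(-19)*8 = 532*8 = 4256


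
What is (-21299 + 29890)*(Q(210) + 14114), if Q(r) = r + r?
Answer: 124861594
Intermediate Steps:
Q(r) = 2*r
(-21299 + 29890)*(Q(210) + 14114) = (-21299 + 29890)*(2*210 + 14114) = 8591*(420 + 14114) = 8591*14534 = 124861594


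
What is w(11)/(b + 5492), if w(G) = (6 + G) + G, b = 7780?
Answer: 1/474 ≈ 0.0021097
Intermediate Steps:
w(G) = 6 + 2*G
w(11)/(b + 5492) = (6 + 2*11)/(7780 + 5492) = (6 + 22)/13272 = 28*(1/13272) = 1/474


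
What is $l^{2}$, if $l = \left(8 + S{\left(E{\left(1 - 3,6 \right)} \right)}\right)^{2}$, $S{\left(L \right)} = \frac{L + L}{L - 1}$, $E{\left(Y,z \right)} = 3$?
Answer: $14641$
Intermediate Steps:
$S{\left(L \right)} = \frac{2 L}{-1 + L}$
$l = 121$ ($l = \left(8 + 2 \cdot 3 \frac{1}{-1 + 3}\right)^{2} = \left(8 + 2 \cdot 3 \cdot \frac{1}{2}\right)^{2} = \left(8 + 3\right)^{2} = 11^{2} = 121$)
$l^{2} = 121^{2} = 14641$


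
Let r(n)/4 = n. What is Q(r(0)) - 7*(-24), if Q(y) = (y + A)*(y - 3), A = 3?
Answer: 159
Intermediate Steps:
r(n) = 4*n
Q(y) = (-3 + y)*(3 + y) (Q(y) = (y + 3)*(y - 3) = (3 + y)*(-3 + y) = (-3 + y)*(3 + y))
Q(r(0)) - 7*(-24) = (-9 + (4*0)²) - 7*(-24) = (-9 + 0²) - 1*(-168) = (-9 + 0) + 168 = -9 + 168 = 159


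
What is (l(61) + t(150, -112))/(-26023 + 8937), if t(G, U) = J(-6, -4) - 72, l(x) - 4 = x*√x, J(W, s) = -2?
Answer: 35/8543 - 61*√61/17086 ≈ -0.023787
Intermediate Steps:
l(x) = 4 + x^(3/2) (l(x) = 4 + x*√x = 4 + x^(3/2))
t(G, U) = -74 (t(G, U) = -2 - 72 = -74)
(l(61) + t(150, -112))/(-26023 + 8937) = ((4 + 61^(3/2)) - 74)/(-26023 + 8937) = ((4 + 61*√61) - 74)/(-17086) = (-70 + 61*√61)*(-1/17086) = 35/8543 - 61*√61/17086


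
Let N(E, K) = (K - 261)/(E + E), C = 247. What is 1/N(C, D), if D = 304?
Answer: 494/43 ≈ 11.488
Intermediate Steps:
N(E, K) = (-261 + K)/(2*E) (N(E, K) = (-261 + K)/((2*E)) = (-261 + K)*(1/(2*E)) = (-261 + K)/(2*E))
1/N(C, D) = 1/((½)*(-261 + 304)/247) = 1/((½)*(1/247)*43) = 1/(43/494) = 494/43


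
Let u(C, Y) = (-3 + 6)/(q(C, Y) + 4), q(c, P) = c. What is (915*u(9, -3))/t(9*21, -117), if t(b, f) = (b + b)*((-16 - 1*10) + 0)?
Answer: -305/14196 ≈ -0.021485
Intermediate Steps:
u(C, Y) = 3/(4 + C) (u(C, Y) = (-3 + 6)/(C + 4) = 3/(4 + C))
t(b, f) = -52*b (t(b, f) = (2*b)*((-16 - 10) + 0) = (2*b)*(-26 + 0) = (2*b)*(-26) = -52*b)
(915*u(9, -3))/t(9*21, -117) = (915*(3/(4 + 9)))/((-468*21)) = (915*(3/13))/((-52*189)) = (915*(3*(1/13)))/(-9828) = (915*(3/13))*(-1/9828) = (2745/13)*(-1/9828) = -305/14196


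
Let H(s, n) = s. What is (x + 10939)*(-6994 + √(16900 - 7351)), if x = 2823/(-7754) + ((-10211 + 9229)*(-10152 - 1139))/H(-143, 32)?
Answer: 19864441215951/42647 - 221536519137*√1061/1108822 ≈ 4.5928e+8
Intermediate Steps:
x = -85974910237/1108822 (x = 2823/(-7754) + ((-10211 + 9229)*(-10152 - 1139))/(-143) = 2823*(-1/7754) - 982*(-11291)*(-1/143) = -2823/7754 + 11087762*(-1/143) = -2823/7754 - 11087762/143 = -85974910237/1108822 ≈ -77537.)
(x + 10939)*(-6994 + √(16900 - 7351)) = (-85974910237/1108822 + 10939)*(-6994 + √(16900 - 7351)) = -73845506379*(-6994 + √9549)/1108822 = -73845506379*(-6994 + 3*√1061)/1108822 = 19864441215951/42647 - 221536519137*√1061/1108822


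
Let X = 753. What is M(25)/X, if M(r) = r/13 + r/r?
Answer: 38/9789 ≈ 0.0038819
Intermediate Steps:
M(r) = 1 + r/13 (M(r) = r*(1/13) + 1 = r/13 + 1 = 1 + r/13)
M(25)/X = (1 + (1/13)*25)/753 = (1 + 25/13)*(1/753) = (38/13)*(1/753) = 38/9789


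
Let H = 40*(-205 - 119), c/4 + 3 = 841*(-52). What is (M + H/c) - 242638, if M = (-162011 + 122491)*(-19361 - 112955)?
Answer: 45737063061102/8747 ≈ 5.2289e+9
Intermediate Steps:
c = -174940 (c = -12 + 4*(841*(-52)) = -12 + 4*(-43732) = -12 - 174928 = -174940)
M = 5229128320 (M = -39520*(-132316) = 5229128320)
H = -12960 (H = 40*(-324) = -12960)
(M + H/c) - 242638 = (5229128320 - 12960/(-174940)) - 242638 = (5229128320 - 12960*(-1/174940)) - 242638 = (5229128320 + 648/8747) - 242638 = 45739185415688/8747 - 242638 = 45737063061102/8747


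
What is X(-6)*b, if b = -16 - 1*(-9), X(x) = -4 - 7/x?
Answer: 119/6 ≈ 19.833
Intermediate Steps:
b = -7 (b = -16 + 9 = -7)
X(-6)*b = (-4 - 7/(-6))*(-7) = (-4 - 7*(-⅙))*(-7) = (-4 + 7/6)*(-7) = -17/6*(-7) = 119/6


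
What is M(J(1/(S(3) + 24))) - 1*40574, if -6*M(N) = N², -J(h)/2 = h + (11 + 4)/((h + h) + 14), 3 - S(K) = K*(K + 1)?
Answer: -615463642969/15168600 ≈ -40575.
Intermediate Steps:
S(K) = 3 - K*(1 + K) (S(K) = 3 - K*(K + 1) = 3 - K*(1 + K))
J(h) = -30/(14 + 2*h) - 2*h (J(h) = -2*(h + (11 + 4)/((h + h) + 14)) = -2*(h + 15/(2*h + 14)) = -2*(h + 15/(14 + 2*h)) = -30/(14 + 2*h) - 2*h)
M(N) = -N²/6
M(J(1/(S(3) + 24))) - 1*40574 = -(-15 - 14/((3 - 1*3 - 1*3²) + 24) - 2/((3 - 1*3 - 1*3²) + 24)²)²/(7 + 1/((3 - 1*3 - 1*3²) + 24))²/6 - 1*40574 = -(-15 - 14/((3 - 3 - 1*9) + 24) - 2/((3 - 3 - 1*9) + 24)²)²/(7 + 1/((3 - 3 - 1*9) + 24))²/6 - 40574 = -(-15 - 14/((3 - 3 - 9) + 24) - 2/((3 - 3 - 9) + 24)²)²/(7 + 1/((3 - 3 - 9) + 24))²/6 - 40574 = -(-15 - 14/(-9 + 24) - 2/(-9 + 24)²)²/(7 + 1/(-9 + 24))²/6 - 40574 = -(-15 - 14/15 - 2*(1/15)²)²/(7 + 1/15)²/6 - 40574 = -(-15 - 14*1/15 - 2*(1/15)²)²/(7 + 1/15)²/6 - 40574 = -225*(-15 - 14/15 - 2*1/225)²/11236/6 - 40574 = -225*(-15 - 14/15 - 2/225)²/11236/6 - 40574 = -((15/106)*(-3587/225))²/6 - 40574 = -(-3587/1590)²/6 - 40574 = -⅙*12866569/2528100 - 40574 = -12866569/15168600 - 40574 = -615463642969/15168600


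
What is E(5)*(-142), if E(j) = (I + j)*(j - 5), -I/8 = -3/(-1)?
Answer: 0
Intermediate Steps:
I = -24 (I = -(-24)/(-1) = -(-24)*(-1) = -8*3 = -24)
E(j) = (-24 + j)*(-5 + j) (E(j) = (-24 + j)*(j - 5) = (-24 + j)*(-5 + j))
E(5)*(-142) = (120 + 5² - 29*5)*(-142) = (120 + 25 - 145)*(-142) = 0*(-142) = 0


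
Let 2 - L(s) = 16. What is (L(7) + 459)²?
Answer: 198025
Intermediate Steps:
L(s) = -14 (L(s) = 2 - 1*16 = 2 - 16 = -14)
(L(7) + 459)² = (-14 + 459)² = 445² = 198025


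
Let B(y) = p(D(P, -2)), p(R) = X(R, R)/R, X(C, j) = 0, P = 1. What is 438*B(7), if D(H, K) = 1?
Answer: 0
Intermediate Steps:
p(R) = 0 (p(R) = 0/R = 0)
B(y) = 0
438*B(7) = 438*0 = 0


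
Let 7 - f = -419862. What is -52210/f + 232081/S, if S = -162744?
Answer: -105940481629/68331160536 ≈ -1.5504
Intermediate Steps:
f = 419869 (f = 7 - 1*(-419862) = 7 + 419862 = 419869)
-52210/f + 232081/S = -52210/419869 + 232081/(-162744) = -52210*1/419869 + 232081*(-1/162744) = -52210/419869 - 232081/162744 = -105940481629/68331160536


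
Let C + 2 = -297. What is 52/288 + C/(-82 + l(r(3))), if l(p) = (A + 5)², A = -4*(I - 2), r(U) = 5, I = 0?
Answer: -6799/2088 ≈ -3.2562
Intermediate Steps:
A = 8 (A = -4*(0 - 2) = -4*(-2) = 8)
l(p) = 169 (l(p) = (8 + 5)² = 13² = 169)
C = -299 (C = -2 - 297 = -299)
52/288 + C/(-82 + l(r(3))) = 52/288 - 299/(-82 + 169) = 52*(1/288) - 299/87 = 13/72 - 299*1/87 = 13/72 - 299/87 = -6799/2088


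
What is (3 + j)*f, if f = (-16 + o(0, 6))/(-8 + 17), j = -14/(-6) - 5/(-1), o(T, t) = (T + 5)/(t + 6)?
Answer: -5797/324 ≈ -17.892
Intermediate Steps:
o(T, t) = (5 + T)/(6 + t)
j = 22/3 (j = -14*(-⅙) - 5*(-1) = 7/3 + 5 = 22/3 ≈ 7.3333)
f = -187/108 (f = (-16 + (5 + 0)/(6 + 6))/(-8 + 17) = (-16 + 5/12)/9 = (-16 + (1/12)*5)*(⅑) = (-16 + 5/12)*(⅑) = -187/12*⅑ = -187/108 ≈ -1.7315)
(3 + j)*f = (3 + 22/3)*(-187/108) = (31/3)*(-187/108) = -5797/324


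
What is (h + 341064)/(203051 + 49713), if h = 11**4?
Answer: 355705/252764 ≈ 1.4073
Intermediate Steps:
h = 14641
(h + 341064)/(203051 + 49713) = (14641 + 341064)/(203051 + 49713) = 355705/252764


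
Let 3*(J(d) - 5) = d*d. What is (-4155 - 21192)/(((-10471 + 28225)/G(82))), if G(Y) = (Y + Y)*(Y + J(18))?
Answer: -135099510/2959 ≈ -45657.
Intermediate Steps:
J(d) = 5 + d**2/3 (J(d) = 5 + (d*d)/3 = 5 + d**2/3)
G(Y) = 2*Y*(113 + Y) (G(Y) = (Y + Y)*(Y + (5 + (1/3)*18**2)) = (2*Y)*(Y + (5 + (1/3)*324)) = (2*Y)*(Y + (5 + 108)) = (2*Y)*(Y + 113) = (2*Y)*(113 + Y) = 2*Y*(113 + Y))
(-4155 - 21192)/(((-10471 + 28225)/G(82))) = (-4155 - 21192)/(((-10471 + 28225)/((2*82*(113 + 82))))) = -25347/(17754/((2*82*195))) = -25347/(17754/31980) = -25347/(17754*(1/31980)) = -25347/2959/5330 = -25347*5330/2959 = -135099510/2959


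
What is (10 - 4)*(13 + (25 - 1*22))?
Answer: 96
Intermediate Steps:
(10 - 4)*(13 + (25 - 1*22)) = 6*(13 + (25 - 22)) = 6*(13 + 3) = 6*16 = 96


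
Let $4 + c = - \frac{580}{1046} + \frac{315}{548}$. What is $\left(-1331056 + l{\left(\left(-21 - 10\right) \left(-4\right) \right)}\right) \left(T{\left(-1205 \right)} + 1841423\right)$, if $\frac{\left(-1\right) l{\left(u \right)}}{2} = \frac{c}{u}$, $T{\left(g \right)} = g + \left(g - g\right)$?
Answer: $- \frac{21762536979664018173}{8884724} \approx -2.4494 \cdot 10^{12}$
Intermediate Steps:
$c = - \frac{1140591}{286604}$ ($c = -4 + \left(- \frac{580}{1046} + \frac{315}{548}\right) = -4 + \left(\left(-580\right) \frac{1}{1046} + 315 \cdot \frac{1}{548}\right) = -4 + \left(- \frac{290}{523} + \frac{315}{548}\right) = -4 + \frac{5825}{286604} = - \frac{1140591}{286604} \approx -3.9797$)
$T{\left(g \right)} = g$ ($T{\left(g \right)} = g + 0 = g$)
$l{\left(u \right)} = \frac{1140591}{143302 u}$ ($l{\left(u \right)} = - 2 \left(- \frac{1140591}{286604 u}\right) = \frac{1140591}{143302 u}$)
$\left(-1331056 + l{\left(\left(-21 - 10\right) \left(-4\right) \right)}\right) \left(T{\left(-1205 \right)} + 1841423\right) = \left(-1331056 + \frac{1140591}{143302 \left(-21 - 10\right) \left(-4\right)}\right) \left(-1205 + 1841423\right) = \left(-1331056 + \frac{1140591}{143302 \left(\left(-31\right) \left(-4\right)\right)}\right) 1840218 = \left(-1331056 + \frac{1140591}{143302 \cdot 124}\right) 1840218 = \left(-1331056 + \frac{1140591}{143302} \cdot \frac{1}{124}\right) 1840218 = \left(-1331056 + \frac{1140591}{17769448}\right) 1840218 = \left(- \frac{23652129236497}{17769448}\right) 1840218 = - \frac{21762536979664018173}{8884724}$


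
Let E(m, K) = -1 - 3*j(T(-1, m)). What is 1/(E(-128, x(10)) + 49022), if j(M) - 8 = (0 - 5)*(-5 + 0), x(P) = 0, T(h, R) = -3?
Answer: 1/48922 ≈ 2.0441e-5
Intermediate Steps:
j(M) = 33 (j(M) = 8 + (0 - 5)*(-5 + 0) = 8 - 5*(-5) = 8 + 25 = 33)
E(m, K) = -100 (E(m, K) = -1 - 3*33 = -1 - 99 = -100)
1/(E(-128, x(10)) + 49022) = 1/(-100 + 49022) = 1/48922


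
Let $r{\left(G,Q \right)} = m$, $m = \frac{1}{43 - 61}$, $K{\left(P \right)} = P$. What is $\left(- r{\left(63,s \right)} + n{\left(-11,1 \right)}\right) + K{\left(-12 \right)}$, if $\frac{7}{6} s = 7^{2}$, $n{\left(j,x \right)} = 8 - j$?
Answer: $\frac{127}{18} \approx 7.0556$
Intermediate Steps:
$m = - \frac{1}{18}$ ($m = \frac{1}{-18} = - \frac{1}{18} \approx -0.055556$)
$s = 42$ ($s = \frac{6 \cdot 7^{2}}{7} = \frac{6}{7} \cdot 49 = 42$)
$r{\left(G,Q \right)} = - \frac{1}{18}$
$\left(- r{\left(63,s \right)} + n{\left(-11,1 \right)}\right) + K{\left(-12 \right)} = \left(\left(-1\right) \left(- \frac{1}{18}\right) + \left(8 - -11\right)\right) - 12 = \left(\frac{1}{18} + \left(8 + 11\right)\right) - 12 = \left(\frac{1}{18} + 19\right) - 12 = \frac{343}{18} - 12 = \frac{127}{18}$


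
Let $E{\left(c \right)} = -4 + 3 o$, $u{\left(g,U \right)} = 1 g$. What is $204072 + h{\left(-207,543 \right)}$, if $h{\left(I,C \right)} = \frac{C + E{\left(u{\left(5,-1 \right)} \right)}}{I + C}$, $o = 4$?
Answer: $\frac{68568743}{336} \approx 2.0407 \cdot 10^{5}$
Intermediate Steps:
$u{\left(g,U \right)} = g$
$E{\left(c \right)} = 8$ ($E{\left(c \right)} = -4 + 3 \cdot 4 = -4 + 12 = 8$)
$h{\left(I,C \right)} = \frac{8 + C}{C + I}$ ($h{\left(I,C \right)} = \frac{C + 8}{I + C} = \frac{8 + C}{C + I}$)
$204072 + h{\left(-207,543 \right)} = 204072 + \frac{8 + 543}{543 - 207} = 204072 + \frac{1}{336} \cdot 551 = 204072 + \frac{551}{336} = \frac{68568743}{336}$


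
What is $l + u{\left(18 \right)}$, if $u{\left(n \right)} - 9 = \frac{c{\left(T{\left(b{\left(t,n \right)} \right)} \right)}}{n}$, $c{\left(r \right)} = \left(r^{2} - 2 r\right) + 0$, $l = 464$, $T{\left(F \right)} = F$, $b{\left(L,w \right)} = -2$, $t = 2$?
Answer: $\frac{4261}{9} \approx 473.44$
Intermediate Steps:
$c{\left(r \right)} = r^{2} - 2 r$
$u{\left(n \right)} = 9 + \frac{8}{n}$ ($u{\left(n \right)} = 9 + \frac{\left(-2\right) \left(-2 - 2\right)}{n} = 9 + \frac{\left(-2\right) \left(-4\right)}{n} = 9 + \frac{8}{n}$)
$l + u{\left(18 \right)} = 464 + \left(9 + \frac{8}{18}\right) = 464 + \left(9 + 8 \cdot \frac{1}{18}\right) = 464 + \left(9 + \frac{4}{9}\right) = 464 + \frac{85}{9} = \frac{4261}{9}$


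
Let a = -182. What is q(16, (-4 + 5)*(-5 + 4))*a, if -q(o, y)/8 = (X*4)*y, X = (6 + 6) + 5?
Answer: -99008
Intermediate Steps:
X = 17 (X = 12 + 5 = 17)
q(o, y) = -544*y (q(o, y) = -8*17*4*y = -544*y)
q(16, (-4 + 5)*(-5 + 4))*a = -544*(-4 + 5)*(-5 + 4)*(-182) = -544*(-1)*(-182) = 544*(-182) = -99008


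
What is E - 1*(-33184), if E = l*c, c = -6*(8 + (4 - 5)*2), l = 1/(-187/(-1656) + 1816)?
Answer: 99800256256/3007483 ≈ 33184.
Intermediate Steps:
l = 1656/3007483 (l = 1/(-187*(-1/1656) + 1816) = 1/(187/1656 + 1816) = 1/(3007483/1656) = 1656/3007483 ≈ 0.00055063)
c = -36 (c = -6*(8 - 1*2) = -6*(8 - 2) = -6*6 = -36)
E = -59616/3007483 (E = (1656/3007483)*(-36) = -59616/3007483 ≈ -0.019823)
E - 1*(-33184) = -59616/3007483 - 1*(-33184) = -59616/3007483 + 33184 = 99800256256/3007483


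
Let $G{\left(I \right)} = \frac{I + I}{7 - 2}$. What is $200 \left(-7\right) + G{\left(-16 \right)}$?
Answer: $- \frac{7032}{5} \approx -1406.4$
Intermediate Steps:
$G{\left(I \right)} = \frac{2 I}{5}$
$200 \left(-7\right) + G{\left(-16 \right)} = 200 \left(-7\right) + \frac{2}{5} \left(-16\right) = -1400 - \frac{32}{5} = - \frac{7032}{5}$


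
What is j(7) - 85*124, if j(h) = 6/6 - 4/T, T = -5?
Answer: -52691/5 ≈ -10538.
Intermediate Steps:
j(h) = 9/5 (j(h) = 6/6 - 4/(-5) = 6*(⅙) - 4*(-⅕) = 1 + ⅘ = 9/5)
j(7) - 85*124 = 9/5 - 85*124 = 9/5 - 10540 = -52691/5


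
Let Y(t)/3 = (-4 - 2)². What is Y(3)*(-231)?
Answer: -24948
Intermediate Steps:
Y(t) = 108 (Y(t) = 3*(-4 - 2)² = 3*(-6)² = 3*36 = 108)
Y(3)*(-231) = 108*(-231) = -24948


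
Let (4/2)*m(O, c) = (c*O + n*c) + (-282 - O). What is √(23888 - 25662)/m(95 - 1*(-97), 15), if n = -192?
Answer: -I*√1774/237 ≈ -0.17772*I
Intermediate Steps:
m(O, c) = -141 - 96*c - O/2 + O*c/2 (m(O, c) = ((c*O - 192*c) + (-282 - O))/2 = ((O*c - 192*c) + (-282 - O))/2 = ((-192*c + O*c) + (-282 - O))/2 = (-282 - O - 192*c + O*c)/2 = -141 - 96*c - O/2 + O*c/2)
√(23888 - 25662)/m(95 - 1*(-97), 15) = √(23888 - 25662)/(-141 - 96*15 - (95 - 1*(-97))/2 + (½)*(95 - 1*(-97))*15) = √(-1774)/(-141 - 1440 - (95 + 97)/2 + (½)*(95 + 97)*15) = (I*√1774)/(-141 - 1440 - ½*192 + (½)*192*15) = (I*√1774)/(-141 - 1440 - 96 + 1440) = (I*√1774)/(-237) = (I*√1774)*(-1/237) = -I*√1774/237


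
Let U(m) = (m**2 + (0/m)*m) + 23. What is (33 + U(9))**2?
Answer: 18769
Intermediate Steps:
U(m) = 23 + m**2 (U(m) = (m**2 + 0*m) + 23 = (m**2 + 0) + 23 = m**2 + 23 = 23 + m**2)
(33 + U(9))**2 = (33 + (23 + 9**2))**2 = (33 + (23 + 81))**2 = (33 + 104)**2 = 137**2 = 18769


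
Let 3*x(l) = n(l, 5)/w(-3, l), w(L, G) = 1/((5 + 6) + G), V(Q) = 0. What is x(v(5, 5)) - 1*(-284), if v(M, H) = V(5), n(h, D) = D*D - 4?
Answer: 361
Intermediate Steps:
n(h, D) = -4 + D² (n(h, D) = D² - 4 = -4 + D²)
v(M, H) = 0
w(L, G) = 1/(11 + G)
x(l) = 77 + 7*l (x(l) = ((-4 + 5²)/(1/(11 + l)))/3 = ((-4 + 25)*(11 + l))/3 = (21*(11 + l))/3 = (231 + 21*l)/3 = 77 + 7*l)
x(v(5, 5)) - 1*(-284) = (77 + 7*0) - 1*(-284) = (77 + 0) + 284 = 77 + 284 = 361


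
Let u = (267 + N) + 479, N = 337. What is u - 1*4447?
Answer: -3364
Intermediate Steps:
u = 1083 (u = (267 + 337) + 479 = 604 + 479 = 1083)
u - 1*4447 = 1083 - 1*4447 = 1083 - 4447 = -3364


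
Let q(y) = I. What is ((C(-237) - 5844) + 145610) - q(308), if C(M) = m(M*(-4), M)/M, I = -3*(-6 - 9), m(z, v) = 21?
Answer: 11037952/79 ≈ 1.3972e+5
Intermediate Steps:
I = 45 (I = -3*(-15) = 45)
q(y) = 45
C(M) = 21/M
((C(-237) - 5844) + 145610) - q(308) = ((21/(-237) - 5844) + 145610) - 1*45 = ((21*(-1/237) - 5844) + 145610) - 45 = ((-7/79 - 5844) + 145610) - 45 = (-461683/79 + 145610) - 45 = 11041507/79 - 45 = 11037952/79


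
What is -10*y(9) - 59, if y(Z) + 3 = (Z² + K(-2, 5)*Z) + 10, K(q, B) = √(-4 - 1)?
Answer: -939 - 90*I*√5 ≈ -939.0 - 201.25*I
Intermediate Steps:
K(q, B) = I*√5 (K(q, B) = √(-5) = I*√5)
y(Z) = 7 + Z² + I*Z*√5 (y(Z) = -3 + ((Z² + (I*√5)*Z) + 10) = -3 + ((Z² + I*Z*√5) + 10) = -3 + (10 + Z² + I*Z*√5) = 7 + Z² + I*Z*√5)
-10*y(9) - 59 = -10*(7 + 9² + I*9*√5) - 59 = -10*(7 + 81 + 9*I*√5) - 59 = -10*(88 + 9*I*√5) - 59 = (-880 - 90*I*√5) - 59 = -939 - 90*I*√5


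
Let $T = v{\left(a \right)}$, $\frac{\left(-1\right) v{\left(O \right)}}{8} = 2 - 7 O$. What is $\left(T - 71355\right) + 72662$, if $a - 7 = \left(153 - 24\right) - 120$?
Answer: $2187$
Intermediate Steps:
$a = 16$ ($a = 7 + \left(\left(153 - 24\right) - 120\right) = 7 + \left(129 - 120\right) = 7 + 9 = 16$)
$v{\left(O \right)} = -16 + 56 O$ ($v{\left(O \right)} = - 8 \left(2 - 7 O\right) = -16 + 56 O$)
$T = 880$ ($T = -16 + 56 \cdot 16 = -16 + 896 = 880$)
$\left(T - 71355\right) + 72662 = \left(880 - 71355\right) + 72662 = -70475 + 72662 = 2187$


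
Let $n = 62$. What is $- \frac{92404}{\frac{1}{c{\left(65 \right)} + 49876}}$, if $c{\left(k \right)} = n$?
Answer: $-4614470952$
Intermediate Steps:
$c{\left(k \right)} = 62$
$- \frac{92404}{\frac{1}{c{\left(65 \right)} + 49876}} = - \frac{92404}{\frac{1}{62 + 49876}} = - \frac{92404}{\frac{1}{49938}} = - 92404 \frac{1}{\frac{1}{49938}} = \left(-92404\right) 49938 = -4614470952$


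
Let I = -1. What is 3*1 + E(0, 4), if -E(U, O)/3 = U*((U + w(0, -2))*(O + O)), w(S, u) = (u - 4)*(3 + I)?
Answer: 3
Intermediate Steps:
w(S, u) = -8 + 2*u (w(S, u) = (u - 4)*(3 - 1) = (-4 + u)*2 = -8 + 2*u)
E(U, O) = -6*O*U*(-12 + U) (E(U, O) = -3*U*(U + (-8 + 2*(-2)))*(O + O) = -3*U*(U + (-8 - 4))*(2*O) = -3*U*(U - 12)*(2*O) = -3*U*(-12 + U)*(2*O) = -3*U*2*O*(-12 + U) = -6*O*U*(-12 + U))
3*1 + E(0, 4) = 3*1 + 6*4*0*(12 - 1*0) = 3 + 6*4*0*(12 + 0) = 3 + 6*4*0*12 = 3 + 0 = 3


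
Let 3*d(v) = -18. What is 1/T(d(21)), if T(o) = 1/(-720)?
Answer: -720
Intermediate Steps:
d(v) = -6 (d(v) = (⅓)*(-18) = -6)
T(o) = -1/720
1/T(d(21)) = 1/(-1/720) = -720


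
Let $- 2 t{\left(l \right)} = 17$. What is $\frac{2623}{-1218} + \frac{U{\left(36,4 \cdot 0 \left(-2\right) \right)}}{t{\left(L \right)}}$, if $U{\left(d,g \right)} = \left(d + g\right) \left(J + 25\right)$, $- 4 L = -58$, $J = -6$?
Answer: $- \frac{1710815}{20706} \approx -82.624$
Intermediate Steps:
$L = \frac{29}{2}$ ($L = \left(- \frac{1}{4}\right) \left(-58\right) = \frac{29}{2} \approx 14.5$)
$U{\left(d,g \right)} = 19 d + 19 g$ ($U{\left(d,g \right)} = \left(d + g\right) \left(-6 + 25\right) = \left(d + g\right) 19 = 19 d + 19 g$)
$t{\left(l \right)} = - \frac{17}{2}$ ($t{\left(l \right)} = \left(- \frac{1}{2}\right) 17 = - \frac{17}{2}$)
$\frac{2623}{-1218} + \frac{U{\left(36,4 \cdot 0 \left(-2\right) \right)}}{t{\left(L \right)}} = \frac{2623}{-1218} + \frac{19 \cdot 36 + 19 \cdot 4 \cdot 0 \left(-2\right)}{- \frac{17}{2}} = 2623 \left(- \frac{1}{1218}\right) + \left(684 + 19 \cdot 0 \left(-2\right)\right) \left(- \frac{2}{17}\right) = - \frac{2623}{1218} + \left(684 + 19 \cdot 0\right) \left(- \frac{2}{17}\right) = - \frac{2623}{1218} + \left(684 + 0\right) \left(- \frac{2}{17}\right) = - \frac{2623}{1218} + 684 \left(- \frac{2}{17}\right) = - \frac{2623}{1218} - \frac{1368}{17} = - \frac{1710815}{20706}$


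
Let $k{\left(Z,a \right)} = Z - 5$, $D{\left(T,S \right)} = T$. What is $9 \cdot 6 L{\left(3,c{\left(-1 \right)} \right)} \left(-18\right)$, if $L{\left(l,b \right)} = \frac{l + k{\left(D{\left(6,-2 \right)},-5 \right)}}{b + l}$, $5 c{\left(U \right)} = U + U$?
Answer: $- \frac{19440}{13} \approx -1495.4$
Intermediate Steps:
$k{\left(Z,a \right)} = -5 + Z$
$c{\left(U \right)} = \frac{2 U}{5}$ ($c{\left(U \right)} = \frac{U + U}{5} = \frac{2 U}{5}$)
$L{\left(l,b \right)} = \frac{1 + l}{b + l}$ ($L{\left(l,b \right)} = \frac{l + \left(-5 + 6\right)}{b + l} = \frac{l + 1}{b + l} = \frac{1 + l}{b + l}$)
$9 \cdot 6 L{\left(3,c{\left(-1 \right)} \right)} \left(-18\right) = 9 \cdot 6 \frac{1 + 3}{\frac{2}{5} \left(-1\right) + 3} \left(-18\right) = 9 \cdot 6 \frac{1}{- \frac{2}{5} + 3} \cdot 4 \left(-18\right) = 9 \cdot 6 \frac{1}{\frac{13}{5}} \cdot 4 \left(-18\right) = 9 \cdot 6 \cdot \frac{5}{13} \cdot 4 \left(-18\right) = 9 \cdot 6 \cdot \frac{20}{13} \left(-18\right) = 9 \cdot \frac{120}{13} \left(-18\right) = \frac{1080}{13} \left(-18\right) = - \frac{19440}{13}$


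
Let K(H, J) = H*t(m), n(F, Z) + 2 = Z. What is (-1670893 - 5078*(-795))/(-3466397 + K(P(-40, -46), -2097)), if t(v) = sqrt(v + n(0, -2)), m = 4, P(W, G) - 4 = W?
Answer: -2366117/3466397 ≈ -0.68259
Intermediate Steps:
n(F, Z) = -2 + Z
P(W, G) = 4 + W
t(v) = sqrt(-4 + v) (t(v) = sqrt(v + (-2 - 2)) = sqrt(v - 4) = sqrt(-4 + v))
K(H, J) = 0 (K(H, J) = H*sqrt(-4 + 4) = H*sqrt(0) = H*0 = 0)
(-1670893 - 5078*(-795))/(-3466397 + K(P(-40, -46), -2097)) = (-1670893 - 5078*(-795))/(-3466397 + 0) = (-1670893 + 4037010)/(-3466397) = 2366117*(-1/3466397) = -2366117/3466397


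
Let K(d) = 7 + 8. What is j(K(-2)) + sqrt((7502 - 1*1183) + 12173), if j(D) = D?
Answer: 15 + 2*sqrt(4623) ≈ 150.99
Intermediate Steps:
K(d) = 15
j(K(-2)) + sqrt((7502 - 1*1183) + 12173) = 15 + sqrt((7502 - 1*1183) + 12173) = 15 + sqrt((7502 - 1183) + 12173) = 15 + sqrt(6319 + 12173) = 15 + sqrt(18492) = 15 + 2*sqrt(4623)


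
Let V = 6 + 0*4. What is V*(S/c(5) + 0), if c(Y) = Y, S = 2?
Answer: 12/5 ≈ 2.4000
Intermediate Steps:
V = 6 (V = 6 + 0 = 6)
V*(S/c(5) + 0) = 6*(2/5 + 0) = 6*(2/5) = 12/5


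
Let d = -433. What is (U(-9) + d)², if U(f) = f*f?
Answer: 123904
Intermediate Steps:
U(f) = f²
(U(-9) + d)² = ((-9)² - 433)² = (81 - 433)² = (-352)² = 123904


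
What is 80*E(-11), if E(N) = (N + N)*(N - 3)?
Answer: 24640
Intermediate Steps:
E(N) = 2*N*(-3 + N) (E(N) = (2*N)*(-3 + N) = 2*N*(-3 + N))
80*E(-11) = 80*(2*(-11)*(-3 - 11)) = 80*(2*(-11)*(-14)) = 80*308 = 24640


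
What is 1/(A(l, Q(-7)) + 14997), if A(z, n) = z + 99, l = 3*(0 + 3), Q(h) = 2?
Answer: 1/15105 ≈ 6.6203e-5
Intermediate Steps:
l = 9 (l = 3*3 = 9)
A(z, n) = 99 + z
1/(A(l, Q(-7)) + 14997) = 1/((99 + 9) + 14997) = 1/(108 + 14997) = 1/15105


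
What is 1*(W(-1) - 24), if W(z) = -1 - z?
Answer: -24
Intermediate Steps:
1*(W(-1) - 24) = 1*((-1 - 1*(-1)) - 24) = 1*((-1 + 1) - 24) = 1*(0 - 24) = 1*(-24) = -24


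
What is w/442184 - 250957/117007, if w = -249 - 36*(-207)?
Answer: -110126368667/51738623288 ≈ -2.1285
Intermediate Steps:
w = 7203 (w = -249 + 7452 = 7203)
w/442184 - 250957/117007 = 7203/442184 - 250957/117007 = -110126368667/51738623288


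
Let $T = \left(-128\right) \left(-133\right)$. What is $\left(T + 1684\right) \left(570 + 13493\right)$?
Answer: $263090604$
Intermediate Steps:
$T = 17024$
$\left(T + 1684\right) \left(570 + 13493\right) = \left(17024 + 1684\right) \left(570 + 13493\right) = 18708 \cdot 14063 = 263090604$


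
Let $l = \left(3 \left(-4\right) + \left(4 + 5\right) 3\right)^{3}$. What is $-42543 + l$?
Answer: $-39168$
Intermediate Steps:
$l = 3375$ ($l = \left(-12 + 9 \cdot 3\right)^{3} = \left(-12 + 27\right)^{3} = 15^{3} = 3375$)
$-42543 + l = -42543 + 3375 = -39168$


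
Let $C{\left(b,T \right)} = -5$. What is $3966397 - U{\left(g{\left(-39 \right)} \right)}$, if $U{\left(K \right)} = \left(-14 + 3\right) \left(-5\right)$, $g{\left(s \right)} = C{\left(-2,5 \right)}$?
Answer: $3966342$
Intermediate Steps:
$g{\left(s \right)} = -5$
$U{\left(K \right)} = 55$ ($U{\left(K \right)} = \left(-11\right) \left(-5\right) = 55$)
$3966397 - U{\left(g{\left(-39 \right)} \right)} = 3966397 - 55 = 3966342$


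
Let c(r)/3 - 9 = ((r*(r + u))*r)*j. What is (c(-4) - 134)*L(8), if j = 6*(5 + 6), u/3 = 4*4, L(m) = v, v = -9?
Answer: -1253565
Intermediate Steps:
L(m) = -9
u = 48 (u = 3*(4*4) = 3*16 = 48)
j = 66 (j = 6*11 = 66)
c(r) = 27 + 198*r**2*(48 + r) (c(r) = 27 + 3*(((r*(r + 48))*r)*66) = 27 + 3*(((r*(48 + r))*r)*66) = 27 + 3*((r**2*(48 + r))*66) = 27 + 3*(66*r**2*(48 + r)) = 27 + 198*r**2*(48 + r))
(c(-4) - 134)*L(8) = ((27 + 198*(-4)**3 + 9504*(-4)**2) - 134)*(-9) = ((27 + 198*(-64) + 9504*16) - 134)*(-9) = ((27 - 12672 + 152064) - 134)*(-9) = (139419 - 134)*(-9) = 139285*(-9) = -1253565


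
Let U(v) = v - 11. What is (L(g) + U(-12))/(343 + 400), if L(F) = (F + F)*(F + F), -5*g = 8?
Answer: -319/18575 ≈ -0.017174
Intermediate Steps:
U(v) = -11 + v
g = -8/5 (g = -⅕*8 = -8/5 ≈ -1.6000)
L(F) = 4*F² (L(F) = (2*F)*(2*F) = 4*F²)
(L(g) + U(-12))/(343 + 400) = (4*(-8/5)² + (-11 - 12))/(343 + 400) = (4*(64/25) - 23)/743 = (256/25 - 23)*(1/743) = -319/25*1/743 = -319/18575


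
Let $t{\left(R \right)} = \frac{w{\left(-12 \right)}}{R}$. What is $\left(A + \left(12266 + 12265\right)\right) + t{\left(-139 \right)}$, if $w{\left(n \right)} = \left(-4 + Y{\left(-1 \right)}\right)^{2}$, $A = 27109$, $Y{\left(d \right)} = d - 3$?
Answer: $\frac{7177896}{139} \approx 51640.0$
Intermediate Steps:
$Y{\left(d \right)} = -3 + d$
$w{\left(n \right)} = 64$ ($w{\left(n \right)} = \left(-4 - 4\right)^{2} = \left(-8\right)^{2} = 64$)
$t{\left(R \right)} = \frac{64}{R}$
$\left(A + \left(12266 + 12265\right)\right) + t{\left(-139 \right)} = \left(27109 + \left(12266 + 12265\right)\right) + \frac{64}{-139} = \left(27109 + 24531\right) + 64 \left(- \frac{1}{139}\right) = 51640 - \frac{64}{139} = \frac{7177896}{139}$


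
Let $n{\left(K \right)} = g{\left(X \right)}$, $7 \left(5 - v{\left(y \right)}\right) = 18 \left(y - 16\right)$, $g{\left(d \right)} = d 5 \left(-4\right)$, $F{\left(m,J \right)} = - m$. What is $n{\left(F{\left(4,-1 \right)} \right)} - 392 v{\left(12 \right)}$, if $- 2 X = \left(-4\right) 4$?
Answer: $-6152$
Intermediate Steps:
$X = 8$ ($X = - \frac{\left(-4\right) 4}{2} = \left(- \frac{1}{2}\right) \left(-16\right) = 8$)
$g{\left(d \right)} = - 20 d$ ($g{\left(d \right)} = 5 d \left(-4\right) = - 20 d$)
$v{\left(y \right)} = \frac{323}{7} - \frac{18 y}{7}$ ($v{\left(y \right)} = 5 - \frac{18 \left(y - 16\right)}{7} = 5 - \frac{18 \left(-16 + y\right)}{7} = 5 - \frac{-288 + 18 y}{7} = 5 - \left(- \frac{288}{7} + \frac{18 y}{7}\right) = \frac{323}{7} - \frac{18 y}{7}$)
$n{\left(K \right)} = -160$ ($n{\left(K \right)} = \left(-20\right) 8 = -160$)
$n{\left(F{\left(4,-1 \right)} \right)} - 392 v{\left(12 \right)} = -160 - 392 \left(\frac{323}{7} - \frac{216}{7}\right) = -160 - 5992 = -6152$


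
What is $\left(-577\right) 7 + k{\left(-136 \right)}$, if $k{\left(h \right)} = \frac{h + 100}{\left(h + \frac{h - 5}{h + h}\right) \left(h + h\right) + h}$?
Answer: $- \frac{148291921}{36715} \approx -4039.0$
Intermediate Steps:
$k{\left(h \right)} = \frac{100 + h}{h + 2 h \left(h + \frac{-5 + h}{2 h}\right)}$ ($k{\left(h \right)} = \frac{100 + h}{\left(h + \frac{-5 + h}{2 h}\right) 2 h + h} = \frac{100 + h}{2 h \left(h + \frac{-5 + h}{2 h}\right) + h} = \frac{100 + h}{h + 2 h \left(h + \frac{-5 + h}{2 h}\right)}$)
$\left(-577\right) 7 + k{\left(-136 \right)} = \left(-577\right) 7 + \frac{100 - 136}{-5 + 2 \left(-136\right) + 2 \left(-136\right)^{2}} = -4039 + \frac{1}{-5 - 272 + 2 \cdot 18496} \left(-36\right) = -4039 + \frac{1}{-5 - 272 + 36992} \left(-36\right) = -4039 + \frac{1}{36715} \left(-36\right) = -4039 - \frac{36}{36715} = - \frac{148291921}{36715}$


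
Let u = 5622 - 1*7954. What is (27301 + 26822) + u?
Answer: 51791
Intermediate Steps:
u = -2332 (u = 5622 - 7954 = -2332)
(27301 + 26822) + u = (27301 + 26822) - 2332 = 54123 - 2332 = 51791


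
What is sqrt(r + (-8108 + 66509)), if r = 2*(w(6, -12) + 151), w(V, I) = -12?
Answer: sqrt(58679) ≈ 242.24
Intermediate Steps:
r = 278 (r = 2*(-12 + 151) = 2*139 = 278)
sqrt(r + (-8108 + 66509)) = sqrt(278 + (-8108 + 66509)) = sqrt(278 + 58401) = sqrt(58679)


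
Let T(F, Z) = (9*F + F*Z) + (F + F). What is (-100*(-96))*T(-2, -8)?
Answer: -57600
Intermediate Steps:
T(F, Z) = 11*F + F*Z (T(F, Z) = (9*F + F*Z) + 2*F = 11*F + F*Z)
(-100*(-96))*T(-2, -8) = (-100*(-96))*(-2*(11 - 8)) = 9600*(-2*3) = 9600*(-6) = -57600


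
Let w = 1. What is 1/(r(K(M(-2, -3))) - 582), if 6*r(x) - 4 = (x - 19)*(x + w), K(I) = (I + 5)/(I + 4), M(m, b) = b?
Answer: -6/3539 ≈ -0.0016954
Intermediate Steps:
K(I) = (5 + I)/(4 + I)
r(x) = 2/3 + (1 + x)*(-19 + x)/6 (r(x) = 2/3 + ((x - 19)*(x + 1))/6 = 2/3 + ((-19 + x)*(1 + x))/6 = 2/3 + ((1 + x)*(-19 + x))/6 = 2/3 + (1 + x)*(-19 + x)/6)
1/(r(K(M(-2, -3))) - 582) = 1/((-5/2 - 3*(5 - 3)/(4 - 3) + ((5 - 3)/(4 - 3))**2/6) - 582) = 1/((-5/2 - 3*2/1 + (2/1)**2/6) - 582) = 1/((-5/2 - 3*2 + (1*2)**2/6) - 582) = 1/((-5/2 - 3*2 + (1/6)*2**2) - 582) = 1/((-5/2 - 6 + (1/6)*4) - 582) = 1/((-5/2 - 6 + 2/3) - 582) = 1/(-47/6 - 582) = 1/(-3539/6) = -6/3539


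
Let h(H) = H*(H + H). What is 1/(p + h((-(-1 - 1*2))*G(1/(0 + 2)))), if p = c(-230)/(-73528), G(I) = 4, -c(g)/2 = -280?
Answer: 1313/378134 ≈ 0.0034723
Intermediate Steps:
c(g) = 560 (c(g) = -2*(-280) = 560)
h(H) = 2*H² (h(H) = H*(2*H) = 2*H²)
p = -10/1313 (p = 560/(-73528) = 560*(-1/73528) = -10/1313 ≈ -0.0076161)
1/(p + h((-(-1 - 1*2))*G(1/(0 + 2)))) = 1/(-10/1313 + 2*(-(-1 - 1*2)*4)²) = 1/(-10/1313 + 2*(-(-1 - 2)*4)²) = 1/(-10/1313 + 2*(-1*(-3)*4)²) = 1/(-10/1313 + 2*(3*4)²) = 1/(-10/1313 + 2*12²) = 1/(-10/1313 + 2*144) = 1/(-10/1313 + 288) = 1/(378134/1313) = 1313/378134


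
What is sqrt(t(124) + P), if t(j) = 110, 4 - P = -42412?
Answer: sqrt(42526) ≈ 206.22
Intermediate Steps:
P = 42416 (P = 4 - 1*(-42412) = 4 + 42412 = 42416)
sqrt(t(124) + P) = sqrt(110 + 42416) = sqrt(42526)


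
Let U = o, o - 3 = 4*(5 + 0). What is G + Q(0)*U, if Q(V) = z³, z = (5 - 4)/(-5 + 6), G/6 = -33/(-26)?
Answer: 398/13 ≈ 30.615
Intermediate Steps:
G = 99/13 (G = 6*(-33/(-26)) = 6*(-33*(-1/26)) = 6*(33/26) = 99/13 ≈ 7.6154)
z = 1 (z = 1/1 = 1*1 = 1)
Q(V) = 1 (Q(V) = 1³ = 1)
o = 23 (o = 3 + 4*(5 + 0) = 3 + 4*5 = 3 + 20 = 23)
U = 23
G + Q(0)*U = 99/13 + 1*23 = 99/13 + 23 = 398/13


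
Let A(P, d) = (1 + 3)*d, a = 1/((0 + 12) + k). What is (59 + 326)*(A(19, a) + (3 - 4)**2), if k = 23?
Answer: 429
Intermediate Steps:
a = 1/35 (a = 1/((0 + 12) + 23) = 1/(12 + 23) = 1/35 ≈ 0.028571)
A(P, d) = 4*d
(59 + 326)*(A(19, a) + (3 - 4)**2) = (59 + 326)*(4*(1/35) + (3 - 4)**2) = 385*(4/35 + (-1)**2) = 385*(4/35 + 1) = 385*(39/35) = 429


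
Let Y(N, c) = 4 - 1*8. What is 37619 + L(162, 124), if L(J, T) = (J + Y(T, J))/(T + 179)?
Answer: 11398715/303 ≈ 37620.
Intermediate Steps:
Y(N, c) = -4 (Y(N, c) = 4 - 8 = -4)
L(J, T) = (-4 + J)/(179 + T) (L(J, T) = (J - 4)/(T + 179) = (-4 + J)/(179 + T))
37619 + L(162, 124) = 37619 + (-4 + 162)/(179 + 124) = 37619 + 158/303 = 11398715/303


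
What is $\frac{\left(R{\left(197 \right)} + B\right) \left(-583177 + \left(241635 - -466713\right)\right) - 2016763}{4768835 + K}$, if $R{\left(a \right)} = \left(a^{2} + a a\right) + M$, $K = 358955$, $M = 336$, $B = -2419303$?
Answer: $- \frac{146535506221}{2563895} \approx -57154.0$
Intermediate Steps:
$R{\left(a \right)} = 336 + 2 a^{2}$ ($R{\left(a \right)} = \left(a^{2} + a a\right) + 336 = \left(a^{2} + a^{2}\right) + 336 = 2 a^{2} + 336 = 336 + 2 a^{2}$)
$\frac{\left(R{\left(197 \right)} + B\right) \left(-583177 + \left(241635 - -466713\right)\right) - 2016763}{4768835 + K} = \frac{\left(\left(336 + 2 \cdot 197^{2}\right) - 2419303\right) \left(-583177 + \left(241635 - -466713\right)\right) - 2016763}{4768835 + 358955} = \frac{\left(\left(336 + 2 \cdot 38809\right) - 2419303\right) \left(-583177 + \left(241635 + 466713\right)\right) - 2016763}{5127790} = \left(\left(\left(336 + 77618\right) - 2419303\right) \left(-583177 + 708348\right) - 2016763\right) \frac{1}{5127790} = \left(\left(77954 - 2419303\right) 125171 - 2016763\right) \frac{1}{5127790} = \left(\left(-2341349\right) 125171 - 2016763\right) \frac{1}{5127790} = \left(-293068995679 - 2016763\right) \frac{1}{5127790} = \left(-293071012442\right) \frac{1}{5127790} = - \frac{146535506221}{2563895}$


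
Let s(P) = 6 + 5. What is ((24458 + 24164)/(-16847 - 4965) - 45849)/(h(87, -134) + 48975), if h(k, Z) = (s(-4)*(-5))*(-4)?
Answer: -14287243/15329162 ≈ -0.93203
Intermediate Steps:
s(P) = 11
h(k, Z) = 220 (h(k, Z) = (11*(-5))*(-4) = -55*(-4) = 220)
((24458 + 24164)/(-16847 - 4965) - 45849)/(h(87, -134) + 48975) = ((24458 + 24164)/(-16847 - 4965) - 45849)/(220 + 48975) = (48622/(-21812) - 45849)/49195 = (48622*(-1/21812) - 45849)*(1/49195) = (-3473/1558 - 45849)*(1/49195) = -71436215/1558*1/49195 = -14287243/15329162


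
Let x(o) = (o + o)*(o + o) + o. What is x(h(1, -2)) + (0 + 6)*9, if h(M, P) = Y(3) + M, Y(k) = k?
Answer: 122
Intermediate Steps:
h(M, P) = 3 + M
x(o) = o + 4*o² (x(o) = (2*o)*(2*o) + o = 4*o² + o = o + 4*o²)
x(h(1, -2)) + (0 + 6)*9 = (3 + 1)*(1 + 4*(3 + 1)) + (0 + 6)*9 = 4*(1 + 4*4) + 6*9 = 4*(1 + 16) + 54 = 4*17 + 54 = 68 + 54 = 122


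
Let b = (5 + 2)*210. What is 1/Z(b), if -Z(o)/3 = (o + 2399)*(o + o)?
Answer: -1/34124580 ≈ -2.9304e-8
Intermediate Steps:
b = 1470 (b = 7*210 = 1470)
Z(o) = -6*o*(2399 + o) (Z(o) = -3*(o + 2399)*(o + o) = -3*(2399 + o)*2*o = -6*o*(2399 + o))
1/Z(b) = 1/(-6*1470*(2399 + 1470)) = 1/(-6*1470*3869) = 1/(-34124580) = -1/34124580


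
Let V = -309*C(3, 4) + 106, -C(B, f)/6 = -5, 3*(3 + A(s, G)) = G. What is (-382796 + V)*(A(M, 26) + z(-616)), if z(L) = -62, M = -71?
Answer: 66241240/3 ≈ 2.2080e+7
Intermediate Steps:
A(s, G) = -3 + G/3
C(B, f) = 30 (C(B, f) = -6*(-5) = 30)
V = -9164 (V = -309*30 + 106 = -9270 + 106 = -9164)
(-382796 + V)*(A(M, 26) + z(-616)) = (-382796 - 9164)*((-3 + (⅓)*26) - 62) = -391960*((-3 + 26/3) - 62) = -391960*(17/3 - 62) = -391960*(-169/3) = 66241240/3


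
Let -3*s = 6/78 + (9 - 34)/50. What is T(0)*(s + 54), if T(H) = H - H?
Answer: 0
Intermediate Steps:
T(H) = 0
s = 11/78 (s = -(6/78 + (9 - 34)/50)/3 = -(6*(1/78) - 25*1/50)/3 = -(1/13 - ½)/3 = -⅓*(-11/26) = 11/78 ≈ 0.14103)
T(0)*(s + 54) = 0*(11/78 + 54) = 0*(4223/78) = 0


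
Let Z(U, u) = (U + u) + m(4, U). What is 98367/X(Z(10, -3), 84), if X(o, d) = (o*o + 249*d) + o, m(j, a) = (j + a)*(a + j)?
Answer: 32789/20776 ≈ 1.5782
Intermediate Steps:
m(j, a) = (a + j)² (m(j, a) = (a + j)*(a + j) = (a + j)²)
Z(U, u) = U + u + (4 + U)² (Z(U, u) = (U + u) + (U + 4)² = (U + u) + (4 + U)² = U + u + (4 + U)²)
X(o, d) = o + o² + 249*d (X(o, d) = (o² + 249*d) + o = o + o² + 249*d)
98367/X(Z(10, -3), 84) = 98367/((10 - 3 + (4 + 10)²) + (10 - 3 + (4 + 10)²)² + 249*84) = 98367/((10 - 3 + 14²) + (10 - 3 + 14²)² + 20916) = 98367/((10 - 3 + 196) + (10 - 3 + 196)² + 20916) = 98367/(203 + 203² + 20916) = 98367/(203 + 41209 + 20916) = 98367/62328 = 98367*(1/62328) = 32789/20776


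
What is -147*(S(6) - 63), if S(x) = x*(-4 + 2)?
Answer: 11025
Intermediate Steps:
S(x) = -2*x (S(x) = x*(-2) = -2*x)
-147*(S(6) - 63) = -147*(-2*6 - 63) = -147*(-12 - 63) = -147*(-75) = 11025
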